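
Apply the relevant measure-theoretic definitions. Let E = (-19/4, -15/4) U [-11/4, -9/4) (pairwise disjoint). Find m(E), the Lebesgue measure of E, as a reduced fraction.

For pairwise disjoint intervals, m(union_i I_i) = sum_i m(I_i),
and m is invariant under swapping open/closed endpoints (single points have measure 0).
So m(E) = sum_i (b_i - a_i).
  I_1 has length -15/4 - (-19/4) = 1.
  I_2 has length -9/4 - (-11/4) = 1/2.
Summing:
  m(E) = 1 + 1/2 = 3/2.

3/2


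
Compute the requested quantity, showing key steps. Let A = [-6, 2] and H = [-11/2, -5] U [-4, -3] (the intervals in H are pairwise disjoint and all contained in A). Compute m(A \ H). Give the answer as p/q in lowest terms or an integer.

The ambient interval has length m(A) = 2 - (-6) = 8.
Since the holes are disjoint and sit inside A, by finite additivity
  m(H) = sum_i (b_i - a_i), and m(A \ H) = m(A) - m(H).
Computing the hole measures:
  m(H_1) = -5 - (-11/2) = 1/2.
  m(H_2) = -3 - (-4) = 1.
Summed: m(H) = 1/2 + 1 = 3/2.
So m(A \ H) = 8 - 3/2 = 13/2.

13/2


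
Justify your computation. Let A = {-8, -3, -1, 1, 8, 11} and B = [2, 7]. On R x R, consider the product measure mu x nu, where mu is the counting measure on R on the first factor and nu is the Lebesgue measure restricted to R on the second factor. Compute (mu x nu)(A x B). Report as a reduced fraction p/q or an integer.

For a measurable rectangle A x B, the product measure satisfies
  (mu x nu)(A x B) = mu(A) * nu(B).
  mu(A) = 6.
  nu(B) = 5.
  (mu x nu)(A x B) = 6 * 5 = 30.

30


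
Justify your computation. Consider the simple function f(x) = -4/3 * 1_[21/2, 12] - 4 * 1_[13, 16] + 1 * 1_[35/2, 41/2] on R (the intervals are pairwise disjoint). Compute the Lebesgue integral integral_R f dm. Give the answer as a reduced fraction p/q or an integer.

For a simple function f = sum_i c_i * 1_{A_i} with disjoint A_i,
  integral f dm = sum_i c_i * m(A_i).
Lengths of the A_i:
  m(A_1) = 12 - 21/2 = 3/2.
  m(A_2) = 16 - 13 = 3.
  m(A_3) = 41/2 - 35/2 = 3.
Contributions c_i * m(A_i):
  (-4/3) * (3/2) = -2.
  (-4) * (3) = -12.
  (1) * (3) = 3.
Total: -2 - 12 + 3 = -11.

-11


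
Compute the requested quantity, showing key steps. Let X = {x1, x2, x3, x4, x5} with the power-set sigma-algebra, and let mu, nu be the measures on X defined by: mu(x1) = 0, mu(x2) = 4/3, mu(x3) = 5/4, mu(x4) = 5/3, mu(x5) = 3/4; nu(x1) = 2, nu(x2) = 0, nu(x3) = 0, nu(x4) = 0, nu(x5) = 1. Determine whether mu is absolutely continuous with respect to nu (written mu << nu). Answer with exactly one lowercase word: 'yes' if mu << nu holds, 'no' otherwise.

mu << nu means: every nu-null measurable set is also mu-null; equivalently, for every atom x, if nu({x}) = 0 then mu({x}) = 0.
Checking each atom:
  x1: nu = 2 > 0 -> no constraint.
  x2: nu = 0, mu = 4/3 > 0 -> violates mu << nu.
  x3: nu = 0, mu = 5/4 > 0 -> violates mu << nu.
  x4: nu = 0, mu = 5/3 > 0 -> violates mu << nu.
  x5: nu = 1 > 0 -> no constraint.
The atom(s) x2, x3, x4 violate the condition (nu = 0 but mu > 0). Therefore mu is NOT absolutely continuous w.r.t. nu.

no


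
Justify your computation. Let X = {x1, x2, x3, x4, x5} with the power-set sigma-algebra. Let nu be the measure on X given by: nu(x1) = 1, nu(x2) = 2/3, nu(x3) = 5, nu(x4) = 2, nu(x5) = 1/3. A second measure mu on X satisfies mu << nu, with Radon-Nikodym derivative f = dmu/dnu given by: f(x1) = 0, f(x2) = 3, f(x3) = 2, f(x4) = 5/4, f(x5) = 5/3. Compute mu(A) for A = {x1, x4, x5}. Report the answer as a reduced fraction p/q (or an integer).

By the defining property of the Radon-Nikodym derivative, for every measurable set A,
  mu(A) = integral_A f dnu.
Since nu is a discrete measure concentrated on the atoms of X, the integral over A reduces to the sum
  mu(A) = sum_{x in A} f(x) * nu({x}).
Computing each term:
  x1: f(x1) * nu(x1) = 0 * 1 = 0.
  x4: f(x4) * nu(x4) = 5/4 * 2 = 5/2.
  x5: f(x5) * nu(x5) = 5/3 * 1/3 = 5/9.
Summing: mu(A) = 0 + 5/2 + 5/9 = 55/18.

55/18


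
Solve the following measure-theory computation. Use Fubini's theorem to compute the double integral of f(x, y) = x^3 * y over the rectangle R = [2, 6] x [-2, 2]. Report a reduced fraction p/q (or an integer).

f(x, y) is a tensor product of a function of x and a function of y, and both factors are bounded continuous (hence Lebesgue integrable) on the rectangle, so Fubini's theorem applies:
  integral_R f d(m x m) = (integral_a1^b1 x^3 dx) * (integral_a2^b2 y dy).
Inner integral in x: integral_{2}^{6} x^3 dx = (6^4 - 2^4)/4
  = 320.
Inner integral in y: integral_{-2}^{2} y dy = (2^2 - (-2)^2)/2
  = 0.
Product: (320) * (0) = 0.

0


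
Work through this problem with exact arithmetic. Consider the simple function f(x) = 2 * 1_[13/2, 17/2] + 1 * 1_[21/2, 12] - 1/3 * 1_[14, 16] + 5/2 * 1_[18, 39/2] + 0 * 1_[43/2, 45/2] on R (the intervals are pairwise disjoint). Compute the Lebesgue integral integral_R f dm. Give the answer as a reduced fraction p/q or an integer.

For a simple function f = sum_i c_i * 1_{A_i} with disjoint A_i,
  integral f dm = sum_i c_i * m(A_i).
Lengths of the A_i:
  m(A_1) = 17/2 - 13/2 = 2.
  m(A_2) = 12 - 21/2 = 3/2.
  m(A_3) = 16 - 14 = 2.
  m(A_4) = 39/2 - 18 = 3/2.
  m(A_5) = 45/2 - 43/2 = 1.
Contributions c_i * m(A_i):
  (2) * (2) = 4.
  (1) * (3/2) = 3/2.
  (-1/3) * (2) = -2/3.
  (5/2) * (3/2) = 15/4.
  (0) * (1) = 0.
Total: 4 + 3/2 - 2/3 + 15/4 + 0 = 103/12.

103/12


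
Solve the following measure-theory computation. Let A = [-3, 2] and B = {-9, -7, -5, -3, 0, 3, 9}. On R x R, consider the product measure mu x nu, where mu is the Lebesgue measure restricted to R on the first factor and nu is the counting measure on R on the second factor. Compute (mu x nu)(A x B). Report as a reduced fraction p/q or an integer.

For a measurable rectangle A x B, the product measure satisfies
  (mu x nu)(A x B) = mu(A) * nu(B).
  mu(A) = 5.
  nu(B) = 7.
  (mu x nu)(A x B) = 5 * 7 = 35.

35


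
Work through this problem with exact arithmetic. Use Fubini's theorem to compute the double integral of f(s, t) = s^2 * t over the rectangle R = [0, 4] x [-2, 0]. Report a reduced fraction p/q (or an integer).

f(s, t) is a tensor product of a function of s and a function of t, and both factors are bounded continuous (hence Lebesgue integrable) on the rectangle, so Fubini's theorem applies:
  integral_R f d(m x m) = (integral_a1^b1 s^2 ds) * (integral_a2^b2 t dt).
Inner integral in s: integral_{0}^{4} s^2 ds = (4^3 - 0^3)/3
  = 64/3.
Inner integral in t: integral_{-2}^{0} t dt = (0^2 - (-2)^2)/2
  = -2.
Product: (64/3) * (-2) = -128/3.

-128/3


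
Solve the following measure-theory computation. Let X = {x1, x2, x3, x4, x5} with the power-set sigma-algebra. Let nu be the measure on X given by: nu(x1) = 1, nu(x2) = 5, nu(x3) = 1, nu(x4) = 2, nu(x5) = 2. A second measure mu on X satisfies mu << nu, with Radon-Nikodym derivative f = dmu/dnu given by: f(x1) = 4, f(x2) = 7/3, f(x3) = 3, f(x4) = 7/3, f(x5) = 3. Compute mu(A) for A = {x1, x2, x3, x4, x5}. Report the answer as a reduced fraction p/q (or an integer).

By the defining property of the Radon-Nikodym derivative, for every measurable set A,
  mu(A) = integral_A f dnu.
Since nu is a discrete measure concentrated on the atoms of X, the integral over A reduces to the sum
  mu(A) = sum_{x in A} f(x) * nu({x}).
Computing each term:
  x1: f(x1) * nu(x1) = 4 * 1 = 4.
  x2: f(x2) * nu(x2) = 7/3 * 5 = 35/3.
  x3: f(x3) * nu(x3) = 3 * 1 = 3.
  x4: f(x4) * nu(x4) = 7/3 * 2 = 14/3.
  x5: f(x5) * nu(x5) = 3 * 2 = 6.
Summing: mu(A) = 4 + 35/3 + 3 + 14/3 + 6 = 88/3.

88/3


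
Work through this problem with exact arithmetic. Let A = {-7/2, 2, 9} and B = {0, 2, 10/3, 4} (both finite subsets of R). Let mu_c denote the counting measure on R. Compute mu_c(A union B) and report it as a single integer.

Counting measure on a finite set equals cardinality. By inclusion-exclusion, |A union B| = |A| + |B| - |A cap B|.
|A| = 3, |B| = 4, |A cap B| = 1.
So mu_c(A union B) = 3 + 4 - 1 = 6.

6


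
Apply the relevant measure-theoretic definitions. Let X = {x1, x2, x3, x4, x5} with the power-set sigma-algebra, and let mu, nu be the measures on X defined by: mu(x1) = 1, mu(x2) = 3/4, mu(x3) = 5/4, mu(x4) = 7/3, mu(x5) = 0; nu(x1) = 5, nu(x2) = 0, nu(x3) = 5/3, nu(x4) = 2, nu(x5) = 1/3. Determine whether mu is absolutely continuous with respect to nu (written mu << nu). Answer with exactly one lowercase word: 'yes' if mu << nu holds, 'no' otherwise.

mu << nu means: every nu-null measurable set is also mu-null; equivalently, for every atom x, if nu({x}) = 0 then mu({x}) = 0.
Checking each atom:
  x1: nu = 5 > 0 -> no constraint.
  x2: nu = 0, mu = 3/4 > 0 -> violates mu << nu.
  x3: nu = 5/3 > 0 -> no constraint.
  x4: nu = 2 > 0 -> no constraint.
  x5: nu = 1/3 > 0 -> no constraint.
The atom(s) x2 violate the condition (nu = 0 but mu > 0). Therefore mu is NOT absolutely continuous w.r.t. nu.

no


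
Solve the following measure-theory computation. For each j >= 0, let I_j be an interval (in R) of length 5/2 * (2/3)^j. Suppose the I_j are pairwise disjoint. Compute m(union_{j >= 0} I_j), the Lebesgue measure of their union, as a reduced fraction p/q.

By countable additivity of the Lebesgue measure on pairwise disjoint measurable sets,
  m(union_{j >= 0} I_j) = sum_{j >= 0} m(I_j) = sum_{j >= 0} a * r^j,
  with a = 5/2 and r = 2/3.
Since 0 < r = 2/3 < 1, the geometric series converges:
  sum_{j >= 0} a * r^j = a / (1 - r).
  = 5/2 / (1 - 2/3)
  = 5/2 / (1/3)
  = 15/2.

15/2


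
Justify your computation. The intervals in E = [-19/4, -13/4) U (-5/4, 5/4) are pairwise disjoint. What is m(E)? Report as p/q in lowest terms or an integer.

For pairwise disjoint intervals, m(union_i I_i) = sum_i m(I_i),
and m is invariant under swapping open/closed endpoints (single points have measure 0).
So m(E) = sum_i (b_i - a_i).
  I_1 has length -13/4 - (-19/4) = 3/2.
  I_2 has length 5/4 - (-5/4) = 5/2.
Summing:
  m(E) = 3/2 + 5/2 = 4.

4


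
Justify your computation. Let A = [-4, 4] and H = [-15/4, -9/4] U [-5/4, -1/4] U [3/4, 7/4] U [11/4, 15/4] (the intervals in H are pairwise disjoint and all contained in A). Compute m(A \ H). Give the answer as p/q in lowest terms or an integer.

The ambient interval has length m(A) = 4 - (-4) = 8.
Since the holes are disjoint and sit inside A, by finite additivity
  m(H) = sum_i (b_i - a_i), and m(A \ H) = m(A) - m(H).
Computing the hole measures:
  m(H_1) = -9/4 - (-15/4) = 3/2.
  m(H_2) = -1/4 - (-5/4) = 1.
  m(H_3) = 7/4 - 3/4 = 1.
  m(H_4) = 15/4 - 11/4 = 1.
Summed: m(H) = 3/2 + 1 + 1 + 1 = 9/2.
So m(A \ H) = 8 - 9/2 = 7/2.

7/2


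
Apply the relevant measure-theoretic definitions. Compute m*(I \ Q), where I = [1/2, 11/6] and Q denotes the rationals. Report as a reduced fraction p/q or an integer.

The interval I = [1/2, 11/6] has m(I) = 11/6 - 1/2 = 4/3 (endpoints are measure-zero, so open/closed/half-open agree). Write I = (I cap Q) u (I \ Q). The rationals in I are countable, so m*(I cap Q) = 0 (cover each rational by intervals whose total length is arbitrarily small). By countable subadditivity m*(I) <= m*(I cap Q) + m*(I \ Q), hence m*(I \ Q) >= m(I) = 4/3. The reverse inequality m*(I \ Q) <= m*(I) = 4/3 is trivial since (I \ Q) is a subset of I. Therefore m*(I \ Q) = 4/3.

4/3


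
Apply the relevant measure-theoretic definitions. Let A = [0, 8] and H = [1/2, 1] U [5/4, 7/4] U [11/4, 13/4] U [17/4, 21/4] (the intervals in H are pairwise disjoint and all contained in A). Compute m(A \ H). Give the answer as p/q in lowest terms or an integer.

The ambient interval has length m(A) = 8 - 0 = 8.
Since the holes are disjoint and sit inside A, by finite additivity
  m(H) = sum_i (b_i - a_i), and m(A \ H) = m(A) - m(H).
Computing the hole measures:
  m(H_1) = 1 - 1/2 = 1/2.
  m(H_2) = 7/4 - 5/4 = 1/2.
  m(H_3) = 13/4 - 11/4 = 1/2.
  m(H_4) = 21/4 - 17/4 = 1.
Summed: m(H) = 1/2 + 1/2 + 1/2 + 1 = 5/2.
So m(A \ H) = 8 - 5/2 = 11/2.

11/2


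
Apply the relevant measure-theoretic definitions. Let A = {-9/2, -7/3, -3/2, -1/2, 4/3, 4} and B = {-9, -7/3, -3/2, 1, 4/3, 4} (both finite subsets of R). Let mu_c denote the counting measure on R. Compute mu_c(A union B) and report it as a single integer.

Counting measure on a finite set equals cardinality. By inclusion-exclusion, |A union B| = |A| + |B| - |A cap B|.
|A| = 6, |B| = 6, |A cap B| = 4.
So mu_c(A union B) = 6 + 6 - 4 = 8.

8


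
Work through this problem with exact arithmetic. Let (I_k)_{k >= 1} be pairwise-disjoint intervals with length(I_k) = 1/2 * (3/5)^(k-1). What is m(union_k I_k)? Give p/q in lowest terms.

By countable additivity of the Lebesgue measure on pairwise disjoint measurable sets,
  m(union_{k >= 1} I_k) = sum_{k >= 1} m(I_k) = sum_{k >= 1} a * r^(k-1),
  with a = 1/2 and r = 3/5.
Since 0 < r = 3/5 < 1, the geometric series converges:
  sum_{k >= 1} a * r^(k-1) = a / (1 - r).
  = 1/2 / (1 - 3/5)
  = 1/2 / (2/5)
  = 5/4.

5/4


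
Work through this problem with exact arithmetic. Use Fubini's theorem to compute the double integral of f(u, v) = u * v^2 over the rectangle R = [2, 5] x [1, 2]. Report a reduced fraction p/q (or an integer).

f(u, v) is a tensor product of a function of u and a function of v, and both factors are bounded continuous (hence Lebesgue integrable) on the rectangle, so Fubini's theorem applies:
  integral_R f d(m x m) = (integral_a1^b1 u du) * (integral_a2^b2 v^2 dv).
Inner integral in u: integral_{2}^{5} u du = (5^2 - 2^2)/2
  = 21/2.
Inner integral in v: integral_{1}^{2} v^2 dv = (2^3 - 1^3)/3
  = 7/3.
Product: (21/2) * (7/3) = 49/2.

49/2


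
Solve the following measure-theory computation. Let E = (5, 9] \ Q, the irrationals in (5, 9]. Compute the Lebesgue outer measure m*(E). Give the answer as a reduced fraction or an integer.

The interval I = (5, 9] has m(I) = 9 - 5 = 4 (endpoints are measure-zero, so open/closed/half-open agree). Write I = (I cap Q) u (I \ Q). The rationals in I are countable, so m*(I cap Q) = 0 (cover each rational by intervals whose total length is arbitrarily small). By countable subadditivity m*(I) <= m*(I cap Q) + m*(I \ Q), hence m*(I \ Q) >= m(I) = 4. The reverse inequality m*(I \ Q) <= m*(I) = 4 is trivial since (I \ Q) is a subset of I. Therefore m*(I \ Q) = 4.

4


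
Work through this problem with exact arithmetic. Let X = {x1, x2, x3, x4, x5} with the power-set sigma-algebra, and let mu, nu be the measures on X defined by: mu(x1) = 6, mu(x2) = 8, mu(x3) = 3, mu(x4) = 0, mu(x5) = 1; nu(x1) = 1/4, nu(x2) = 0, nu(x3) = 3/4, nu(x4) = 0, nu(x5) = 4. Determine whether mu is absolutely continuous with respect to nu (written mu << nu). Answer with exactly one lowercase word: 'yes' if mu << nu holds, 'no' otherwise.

mu << nu means: every nu-null measurable set is also mu-null; equivalently, for every atom x, if nu({x}) = 0 then mu({x}) = 0.
Checking each atom:
  x1: nu = 1/4 > 0 -> no constraint.
  x2: nu = 0, mu = 8 > 0 -> violates mu << nu.
  x3: nu = 3/4 > 0 -> no constraint.
  x4: nu = 0, mu = 0 -> consistent with mu << nu.
  x5: nu = 4 > 0 -> no constraint.
The atom(s) x2 violate the condition (nu = 0 but mu > 0). Therefore mu is NOT absolutely continuous w.r.t. nu.

no


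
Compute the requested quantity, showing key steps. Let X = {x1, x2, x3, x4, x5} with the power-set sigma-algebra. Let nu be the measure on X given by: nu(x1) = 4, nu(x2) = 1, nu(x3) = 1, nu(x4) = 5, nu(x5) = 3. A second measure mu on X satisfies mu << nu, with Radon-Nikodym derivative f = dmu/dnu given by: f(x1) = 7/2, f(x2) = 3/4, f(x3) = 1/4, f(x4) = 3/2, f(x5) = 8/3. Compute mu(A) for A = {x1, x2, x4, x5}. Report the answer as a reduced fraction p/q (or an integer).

By the defining property of the Radon-Nikodym derivative, for every measurable set A,
  mu(A) = integral_A f dnu.
Since nu is a discrete measure concentrated on the atoms of X, the integral over A reduces to the sum
  mu(A) = sum_{x in A} f(x) * nu({x}).
Computing each term:
  x1: f(x1) * nu(x1) = 7/2 * 4 = 14.
  x2: f(x2) * nu(x2) = 3/4 * 1 = 3/4.
  x4: f(x4) * nu(x4) = 3/2 * 5 = 15/2.
  x5: f(x5) * nu(x5) = 8/3 * 3 = 8.
Summing: mu(A) = 14 + 3/4 + 15/2 + 8 = 121/4.

121/4


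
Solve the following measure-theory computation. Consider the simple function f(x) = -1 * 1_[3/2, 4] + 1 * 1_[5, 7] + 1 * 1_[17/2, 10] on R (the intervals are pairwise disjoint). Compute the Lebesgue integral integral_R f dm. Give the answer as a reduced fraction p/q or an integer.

For a simple function f = sum_i c_i * 1_{A_i} with disjoint A_i,
  integral f dm = sum_i c_i * m(A_i).
Lengths of the A_i:
  m(A_1) = 4 - 3/2 = 5/2.
  m(A_2) = 7 - 5 = 2.
  m(A_3) = 10 - 17/2 = 3/2.
Contributions c_i * m(A_i):
  (-1) * (5/2) = -5/2.
  (1) * (2) = 2.
  (1) * (3/2) = 3/2.
Total: -5/2 + 2 + 3/2 = 1.

1


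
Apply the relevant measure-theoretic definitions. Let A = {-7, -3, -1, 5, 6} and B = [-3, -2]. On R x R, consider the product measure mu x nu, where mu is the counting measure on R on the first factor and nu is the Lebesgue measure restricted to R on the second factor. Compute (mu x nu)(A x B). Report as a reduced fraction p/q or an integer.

For a measurable rectangle A x B, the product measure satisfies
  (mu x nu)(A x B) = mu(A) * nu(B).
  mu(A) = 5.
  nu(B) = 1.
  (mu x nu)(A x B) = 5 * 1 = 5.

5


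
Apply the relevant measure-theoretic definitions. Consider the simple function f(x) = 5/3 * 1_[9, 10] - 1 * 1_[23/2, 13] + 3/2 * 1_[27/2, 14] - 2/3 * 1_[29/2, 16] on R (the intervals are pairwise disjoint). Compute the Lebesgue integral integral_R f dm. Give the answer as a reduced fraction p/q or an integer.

For a simple function f = sum_i c_i * 1_{A_i} with disjoint A_i,
  integral f dm = sum_i c_i * m(A_i).
Lengths of the A_i:
  m(A_1) = 10 - 9 = 1.
  m(A_2) = 13 - 23/2 = 3/2.
  m(A_3) = 14 - 27/2 = 1/2.
  m(A_4) = 16 - 29/2 = 3/2.
Contributions c_i * m(A_i):
  (5/3) * (1) = 5/3.
  (-1) * (3/2) = -3/2.
  (3/2) * (1/2) = 3/4.
  (-2/3) * (3/2) = -1.
Total: 5/3 - 3/2 + 3/4 - 1 = -1/12.

-1/12


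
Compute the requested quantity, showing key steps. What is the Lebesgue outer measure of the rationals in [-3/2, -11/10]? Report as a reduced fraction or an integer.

E = Q cap [-3/2, -11/10] is a subset of Q, which is countable. Enumerate Q = {q_1, q_2, ...}; for any eps > 0, cover q_k by the open interval (q_k - eps/2^(k+1), q_k + eps/2^(k+1)), of length eps/2^k. The total cover length is sum_{k>=1} eps/2^k = eps. Hence m*(E) <= m*(Q) <= eps for every eps > 0, and since outer measure is non-negative, m*(E) = 0.

0


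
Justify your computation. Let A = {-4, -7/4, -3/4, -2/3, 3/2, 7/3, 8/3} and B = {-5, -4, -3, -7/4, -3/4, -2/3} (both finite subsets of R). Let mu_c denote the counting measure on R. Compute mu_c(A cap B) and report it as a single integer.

Counting measure on a finite set equals cardinality. mu_c(A cap B) = |A cap B| (elements appearing in both).
Enumerating the elements of A that also lie in B gives 4 element(s).
So mu_c(A cap B) = 4.

4


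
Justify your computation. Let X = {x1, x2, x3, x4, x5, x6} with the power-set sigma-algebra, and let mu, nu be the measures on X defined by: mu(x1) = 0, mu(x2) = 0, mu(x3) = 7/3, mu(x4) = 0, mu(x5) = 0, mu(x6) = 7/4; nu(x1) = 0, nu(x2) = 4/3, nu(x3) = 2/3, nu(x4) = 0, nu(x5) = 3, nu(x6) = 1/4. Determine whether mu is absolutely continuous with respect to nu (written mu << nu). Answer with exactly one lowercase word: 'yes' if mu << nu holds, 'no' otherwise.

mu << nu means: every nu-null measurable set is also mu-null; equivalently, for every atom x, if nu({x}) = 0 then mu({x}) = 0.
Checking each atom:
  x1: nu = 0, mu = 0 -> consistent with mu << nu.
  x2: nu = 4/3 > 0 -> no constraint.
  x3: nu = 2/3 > 0 -> no constraint.
  x4: nu = 0, mu = 0 -> consistent with mu << nu.
  x5: nu = 3 > 0 -> no constraint.
  x6: nu = 1/4 > 0 -> no constraint.
No atom violates the condition. Therefore mu << nu.

yes


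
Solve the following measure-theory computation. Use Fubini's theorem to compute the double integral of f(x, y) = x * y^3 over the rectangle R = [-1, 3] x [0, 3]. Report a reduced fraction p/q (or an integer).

f(x, y) is a tensor product of a function of x and a function of y, and both factors are bounded continuous (hence Lebesgue integrable) on the rectangle, so Fubini's theorem applies:
  integral_R f d(m x m) = (integral_a1^b1 x dx) * (integral_a2^b2 y^3 dy).
Inner integral in x: integral_{-1}^{3} x dx = (3^2 - (-1)^2)/2
  = 4.
Inner integral in y: integral_{0}^{3} y^3 dy = (3^4 - 0^4)/4
  = 81/4.
Product: (4) * (81/4) = 81.

81


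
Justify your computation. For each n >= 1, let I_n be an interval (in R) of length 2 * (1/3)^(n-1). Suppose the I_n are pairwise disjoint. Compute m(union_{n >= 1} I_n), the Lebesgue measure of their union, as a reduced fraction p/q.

By countable additivity of the Lebesgue measure on pairwise disjoint measurable sets,
  m(union_{n >= 1} I_n) = sum_{n >= 1} m(I_n) = sum_{n >= 1} a * r^(n-1),
  with a = 2 and r = 1/3.
Since 0 < r = 1/3 < 1, the geometric series converges:
  sum_{n >= 1} a * r^(n-1) = a / (1 - r).
  = 2 / (1 - 1/3)
  = 2 / (2/3)
  = 3.

3


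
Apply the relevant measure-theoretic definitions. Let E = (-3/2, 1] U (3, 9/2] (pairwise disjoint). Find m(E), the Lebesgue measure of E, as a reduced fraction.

For pairwise disjoint intervals, m(union_i I_i) = sum_i m(I_i),
and m is invariant under swapping open/closed endpoints (single points have measure 0).
So m(E) = sum_i (b_i - a_i).
  I_1 has length 1 - (-3/2) = 5/2.
  I_2 has length 9/2 - 3 = 3/2.
Summing:
  m(E) = 5/2 + 3/2 = 4.

4


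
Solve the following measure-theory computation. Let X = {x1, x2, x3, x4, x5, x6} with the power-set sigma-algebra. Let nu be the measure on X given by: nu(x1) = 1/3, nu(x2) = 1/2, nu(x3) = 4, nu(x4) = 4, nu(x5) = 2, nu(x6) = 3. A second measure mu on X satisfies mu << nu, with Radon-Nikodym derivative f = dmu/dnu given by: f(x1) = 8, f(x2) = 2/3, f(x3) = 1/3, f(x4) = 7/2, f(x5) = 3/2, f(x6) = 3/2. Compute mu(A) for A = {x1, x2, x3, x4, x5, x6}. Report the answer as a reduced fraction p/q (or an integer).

By the defining property of the Radon-Nikodym derivative, for every measurable set A,
  mu(A) = integral_A f dnu.
Since nu is a discrete measure concentrated on the atoms of X, the integral over A reduces to the sum
  mu(A) = sum_{x in A} f(x) * nu({x}).
Computing each term:
  x1: f(x1) * nu(x1) = 8 * 1/3 = 8/3.
  x2: f(x2) * nu(x2) = 2/3 * 1/2 = 1/3.
  x3: f(x3) * nu(x3) = 1/3 * 4 = 4/3.
  x4: f(x4) * nu(x4) = 7/2 * 4 = 14.
  x5: f(x5) * nu(x5) = 3/2 * 2 = 3.
  x6: f(x6) * nu(x6) = 3/2 * 3 = 9/2.
Summing: mu(A) = 8/3 + 1/3 + 4/3 + 14 + 3 + 9/2 = 155/6.

155/6


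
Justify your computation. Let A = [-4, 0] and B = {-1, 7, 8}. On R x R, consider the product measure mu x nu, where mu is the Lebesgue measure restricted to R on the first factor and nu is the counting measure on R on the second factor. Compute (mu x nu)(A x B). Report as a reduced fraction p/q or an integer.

For a measurable rectangle A x B, the product measure satisfies
  (mu x nu)(A x B) = mu(A) * nu(B).
  mu(A) = 4.
  nu(B) = 3.
  (mu x nu)(A x B) = 4 * 3 = 12.

12


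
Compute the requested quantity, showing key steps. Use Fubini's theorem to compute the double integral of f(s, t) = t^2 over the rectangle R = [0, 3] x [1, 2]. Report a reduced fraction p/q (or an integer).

f(s, t) is a tensor product of a function of s and a function of t, and both factors are bounded continuous (hence Lebesgue integrable) on the rectangle, so Fubini's theorem applies:
  integral_R f d(m x m) = (integral_a1^b1 1 ds) * (integral_a2^b2 t^2 dt).
Inner integral in s: integral_{0}^{3} 1 ds = (3^1 - 0^1)/1
  = 3.
Inner integral in t: integral_{1}^{2} t^2 dt = (2^3 - 1^3)/3
  = 7/3.
Product: (3) * (7/3) = 7.

7


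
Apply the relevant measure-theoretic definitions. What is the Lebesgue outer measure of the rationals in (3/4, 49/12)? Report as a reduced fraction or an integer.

E = Q cap (3/4, 49/12) is a subset of Q, which is countable. Enumerate Q = {q_1, q_2, ...}; for any eps > 0, cover q_k by the open interval (q_k - eps/2^(k+1), q_k + eps/2^(k+1)), of length eps/2^k. The total cover length is sum_{k>=1} eps/2^k = eps. Hence m*(E) <= m*(Q) <= eps for every eps > 0, and since outer measure is non-negative, m*(E) = 0.

0


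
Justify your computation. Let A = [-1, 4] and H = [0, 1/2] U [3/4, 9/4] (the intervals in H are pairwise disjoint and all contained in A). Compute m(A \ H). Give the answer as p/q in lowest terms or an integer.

The ambient interval has length m(A) = 4 - (-1) = 5.
Since the holes are disjoint and sit inside A, by finite additivity
  m(H) = sum_i (b_i - a_i), and m(A \ H) = m(A) - m(H).
Computing the hole measures:
  m(H_1) = 1/2 - 0 = 1/2.
  m(H_2) = 9/4 - 3/4 = 3/2.
Summed: m(H) = 1/2 + 3/2 = 2.
So m(A \ H) = 5 - 2 = 3.

3


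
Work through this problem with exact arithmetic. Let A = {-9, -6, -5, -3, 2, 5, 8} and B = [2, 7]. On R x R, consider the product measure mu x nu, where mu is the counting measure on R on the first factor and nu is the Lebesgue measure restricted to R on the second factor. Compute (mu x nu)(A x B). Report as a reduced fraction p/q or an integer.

For a measurable rectangle A x B, the product measure satisfies
  (mu x nu)(A x B) = mu(A) * nu(B).
  mu(A) = 7.
  nu(B) = 5.
  (mu x nu)(A x B) = 7 * 5 = 35.

35


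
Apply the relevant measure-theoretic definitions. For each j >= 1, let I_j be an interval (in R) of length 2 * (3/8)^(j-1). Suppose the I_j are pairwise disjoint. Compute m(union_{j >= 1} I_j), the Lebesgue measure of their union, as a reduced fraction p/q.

By countable additivity of the Lebesgue measure on pairwise disjoint measurable sets,
  m(union_{j >= 1} I_j) = sum_{j >= 1} m(I_j) = sum_{j >= 1} a * r^(j-1),
  with a = 2 and r = 3/8.
Since 0 < r = 3/8 < 1, the geometric series converges:
  sum_{j >= 1} a * r^(j-1) = a / (1 - r).
  = 2 / (1 - 3/8)
  = 2 / (5/8)
  = 16/5.

16/5


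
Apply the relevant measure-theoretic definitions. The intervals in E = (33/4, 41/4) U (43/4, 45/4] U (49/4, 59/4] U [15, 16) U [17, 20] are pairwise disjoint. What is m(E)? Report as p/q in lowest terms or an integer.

For pairwise disjoint intervals, m(union_i I_i) = sum_i m(I_i),
and m is invariant under swapping open/closed endpoints (single points have measure 0).
So m(E) = sum_i (b_i - a_i).
  I_1 has length 41/4 - 33/4 = 2.
  I_2 has length 45/4 - 43/4 = 1/2.
  I_3 has length 59/4 - 49/4 = 5/2.
  I_4 has length 16 - 15 = 1.
  I_5 has length 20 - 17 = 3.
Summing:
  m(E) = 2 + 1/2 + 5/2 + 1 + 3 = 9.

9


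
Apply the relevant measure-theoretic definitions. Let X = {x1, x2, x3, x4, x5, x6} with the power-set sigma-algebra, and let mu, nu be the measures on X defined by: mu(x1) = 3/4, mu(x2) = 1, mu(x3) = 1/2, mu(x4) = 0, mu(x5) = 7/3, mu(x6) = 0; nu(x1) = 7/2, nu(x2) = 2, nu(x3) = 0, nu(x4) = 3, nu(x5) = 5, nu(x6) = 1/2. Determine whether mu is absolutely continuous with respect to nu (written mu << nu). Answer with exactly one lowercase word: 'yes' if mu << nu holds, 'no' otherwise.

mu << nu means: every nu-null measurable set is also mu-null; equivalently, for every atom x, if nu({x}) = 0 then mu({x}) = 0.
Checking each atom:
  x1: nu = 7/2 > 0 -> no constraint.
  x2: nu = 2 > 0 -> no constraint.
  x3: nu = 0, mu = 1/2 > 0 -> violates mu << nu.
  x4: nu = 3 > 0 -> no constraint.
  x5: nu = 5 > 0 -> no constraint.
  x6: nu = 1/2 > 0 -> no constraint.
The atom(s) x3 violate the condition (nu = 0 but mu > 0). Therefore mu is NOT absolutely continuous w.r.t. nu.

no


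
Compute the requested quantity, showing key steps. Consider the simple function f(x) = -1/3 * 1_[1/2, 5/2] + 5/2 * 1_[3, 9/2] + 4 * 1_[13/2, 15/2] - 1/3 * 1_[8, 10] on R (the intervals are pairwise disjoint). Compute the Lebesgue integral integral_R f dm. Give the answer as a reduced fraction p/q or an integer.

For a simple function f = sum_i c_i * 1_{A_i} with disjoint A_i,
  integral f dm = sum_i c_i * m(A_i).
Lengths of the A_i:
  m(A_1) = 5/2 - 1/2 = 2.
  m(A_2) = 9/2 - 3 = 3/2.
  m(A_3) = 15/2 - 13/2 = 1.
  m(A_4) = 10 - 8 = 2.
Contributions c_i * m(A_i):
  (-1/3) * (2) = -2/3.
  (5/2) * (3/2) = 15/4.
  (4) * (1) = 4.
  (-1/3) * (2) = -2/3.
Total: -2/3 + 15/4 + 4 - 2/3 = 77/12.

77/12


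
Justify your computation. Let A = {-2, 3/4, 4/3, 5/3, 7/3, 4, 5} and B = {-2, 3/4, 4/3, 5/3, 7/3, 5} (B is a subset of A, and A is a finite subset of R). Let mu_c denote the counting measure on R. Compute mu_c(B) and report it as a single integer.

Counting measure assigns mu_c(E) = |E| (number of elements) when E is finite.
B has 6 element(s), so mu_c(B) = 6.

6


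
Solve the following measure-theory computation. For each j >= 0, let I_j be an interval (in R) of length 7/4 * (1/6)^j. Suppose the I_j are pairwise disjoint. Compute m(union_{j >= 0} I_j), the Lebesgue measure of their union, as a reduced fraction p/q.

By countable additivity of the Lebesgue measure on pairwise disjoint measurable sets,
  m(union_{j >= 0} I_j) = sum_{j >= 0} m(I_j) = sum_{j >= 0} a * r^j,
  with a = 7/4 and r = 1/6.
Since 0 < r = 1/6 < 1, the geometric series converges:
  sum_{j >= 0} a * r^j = a / (1 - r).
  = 7/4 / (1 - 1/6)
  = 7/4 / (5/6)
  = 21/10.

21/10


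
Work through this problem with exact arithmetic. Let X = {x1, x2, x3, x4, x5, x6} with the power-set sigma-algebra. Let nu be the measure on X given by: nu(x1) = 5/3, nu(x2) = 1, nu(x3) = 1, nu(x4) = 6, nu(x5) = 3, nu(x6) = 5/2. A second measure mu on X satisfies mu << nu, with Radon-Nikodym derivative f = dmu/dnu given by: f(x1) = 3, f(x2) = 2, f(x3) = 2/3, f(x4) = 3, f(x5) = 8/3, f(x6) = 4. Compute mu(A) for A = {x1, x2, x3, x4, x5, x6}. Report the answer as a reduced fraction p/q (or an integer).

By the defining property of the Radon-Nikodym derivative, for every measurable set A,
  mu(A) = integral_A f dnu.
Since nu is a discrete measure concentrated on the atoms of X, the integral over A reduces to the sum
  mu(A) = sum_{x in A} f(x) * nu({x}).
Computing each term:
  x1: f(x1) * nu(x1) = 3 * 5/3 = 5.
  x2: f(x2) * nu(x2) = 2 * 1 = 2.
  x3: f(x3) * nu(x3) = 2/3 * 1 = 2/3.
  x4: f(x4) * nu(x4) = 3 * 6 = 18.
  x5: f(x5) * nu(x5) = 8/3 * 3 = 8.
  x6: f(x6) * nu(x6) = 4 * 5/2 = 10.
Summing: mu(A) = 5 + 2 + 2/3 + 18 + 8 + 10 = 131/3.

131/3


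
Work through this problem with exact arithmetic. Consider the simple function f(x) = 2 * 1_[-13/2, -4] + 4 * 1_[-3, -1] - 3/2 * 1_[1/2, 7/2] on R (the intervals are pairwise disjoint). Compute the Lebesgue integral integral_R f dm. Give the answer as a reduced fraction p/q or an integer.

For a simple function f = sum_i c_i * 1_{A_i} with disjoint A_i,
  integral f dm = sum_i c_i * m(A_i).
Lengths of the A_i:
  m(A_1) = -4 - (-13/2) = 5/2.
  m(A_2) = -1 - (-3) = 2.
  m(A_3) = 7/2 - 1/2 = 3.
Contributions c_i * m(A_i):
  (2) * (5/2) = 5.
  (4) * (2) = 8.
  (-3/2) * (3) = -9/2.
Total: 5 + 8 - 9/2 = 17/2.

17/2


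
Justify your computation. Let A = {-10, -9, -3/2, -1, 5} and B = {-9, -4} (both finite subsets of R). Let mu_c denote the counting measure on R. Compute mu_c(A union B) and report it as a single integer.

Counting measure on a finite set equals cardinality. By inclusion-exclusion, |A union B| = |A| + |B| - |A cap B|.
|A| = 5, |B| = 2, |A cap B| = 1.
So mu_c(A union B) = 5 + 2 - 1 = 6.

6


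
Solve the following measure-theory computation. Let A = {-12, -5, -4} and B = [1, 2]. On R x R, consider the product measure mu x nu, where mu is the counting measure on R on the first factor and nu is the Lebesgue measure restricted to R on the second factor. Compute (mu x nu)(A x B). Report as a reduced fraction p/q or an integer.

For a measurable rectangle A x B, the product measure satisfies
  (mu x nu)(A x B) = mu(A) * nu(B).
  mu(A) = 3.
  nu(B) = 1.
  (mu x nu)(A x B) = 3 * 1 = 3.

3


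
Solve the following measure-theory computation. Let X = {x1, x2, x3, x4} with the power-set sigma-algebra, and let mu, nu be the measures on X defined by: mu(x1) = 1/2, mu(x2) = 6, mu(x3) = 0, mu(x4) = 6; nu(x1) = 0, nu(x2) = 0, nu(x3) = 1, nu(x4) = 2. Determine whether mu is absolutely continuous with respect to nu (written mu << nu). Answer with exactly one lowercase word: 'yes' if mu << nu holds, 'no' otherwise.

mu << nu means: every nu-null measurable set is also mu-null; equivalently, for every atom x, if nu({x}) = 0 then mu({x}) = 0.
Checking each atom:
  x1: nu = 0, mu = 1/2 > 0 -> violates mu << nu.
  x2: nu = 0, mu = 6 > 0 -> violates mu << nu.
  x3: nu = 1 > 0 -> no constraint.
  x4: nu = 2 > 0 -> no constraint.
The atom(s) x1, x2 violate the condition (nu = 0 but mu > 0). Therefore mu is NOT absolutely continuous w.r.t. nu.

no


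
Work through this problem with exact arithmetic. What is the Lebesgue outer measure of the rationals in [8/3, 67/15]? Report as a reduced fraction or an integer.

Q cap [8/3, 67/15] is countable; list its elements as q_1, q_2, ... . Fix eps > 0 and cover the k-th point by an interval of length eps * 2^(-k). The cover has total length eps * sum_{k>=1} 2^(-k) = eps, so by definition of outer measure m*(Q cap [8/3, 67/15]) <= eps. Since eps was arbitrary and m* >= 0, the outer measure is 0.

0


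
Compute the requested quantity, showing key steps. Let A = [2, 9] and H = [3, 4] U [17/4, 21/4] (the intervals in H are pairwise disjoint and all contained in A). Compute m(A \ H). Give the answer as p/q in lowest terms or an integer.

The ambient interval has length m(A) = 9 - 2 = 7.
Since the holes are disjoint and sit inside A, by finite additivity
  m(H) = sum_i (b_i - a_i), and m(A \ H) = m(A) - m(H).
Computing the hole measures:
  m(H_1) = 4 - 3 = 1.
  m(H_2) = 21/4 - 17/4 = 1.
Summed: m(H) = 1 + 1 = 2.
So m(A \ H) = 7 - 2 = 5.

5


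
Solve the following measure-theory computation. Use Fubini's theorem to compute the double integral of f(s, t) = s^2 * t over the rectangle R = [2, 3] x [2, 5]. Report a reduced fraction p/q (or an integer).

f(s, t) is a tensor product of a function of s and a function of t, and both factors are bounded continuous (hence Lebesgue integrable) on the rectangle, so Fubini's theorem applies:
  integral_R f d(m x m) = (integral_a1^b1 s^2 ds) * (integral_a2^b2 t dt).
Inner integral in s: integral_{2}^{3} s^2 ds = (3^3 - 2^3)/3
  = 19/3.
Inner integral in t: integral_{2}^{5} t dt = (5^2 - 2^2)/2
  = 21/2.
Product: (19/3) * (21/2) = 133/2.

133/2


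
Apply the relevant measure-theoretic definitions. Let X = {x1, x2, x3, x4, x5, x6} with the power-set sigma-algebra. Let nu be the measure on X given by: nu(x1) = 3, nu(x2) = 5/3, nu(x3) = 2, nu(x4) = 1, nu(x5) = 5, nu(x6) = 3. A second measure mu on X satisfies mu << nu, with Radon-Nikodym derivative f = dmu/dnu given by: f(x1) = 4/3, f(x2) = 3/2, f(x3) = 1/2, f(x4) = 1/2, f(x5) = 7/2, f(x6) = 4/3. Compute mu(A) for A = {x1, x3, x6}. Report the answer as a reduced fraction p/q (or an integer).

By the defining property of the Radon-Nikodym derivative, for every measurable set A,
  mu(A) = integral_A f dnu.
Since nu is a discrete measure concentrated on the atoms of X, the integral over A reduces to the sum
  mu(A) = sum_{x in A} f(x) * nu({x}).
Computing each term:
  x1: f(x1) * nu(x1) = 4/3 * 3 = 4.
  x3: f(x3) * nu(x3) = 1/2 * 2 = 1.
  x6: f(x6) * nu(x6) = 4/3 * 3 = 4.
Summing: mu(A) = 4 + 1 + 4 = 9.

9


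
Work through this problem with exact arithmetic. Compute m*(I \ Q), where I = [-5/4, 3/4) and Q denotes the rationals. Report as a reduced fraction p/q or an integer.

The interval I = [-5/4, 3/4) has m(I) = 3/4 - (-5/4) = 2 (endpoints are measure-zero, so open/closed/half-open agree). Write I = (I cap Q) u (I \ Q). The rationals in I are countable, so m*(I cap Q) = 0 (cover each rational by intervals whose total length is arbitrarily small). By countable subadditivity m*(I) <= m*(I cap Q) + m*(I \ Q), hence m*(I \ Q) >= m(I) = 2. The reverse inequality m*(I \ Q) <= m*(I) = 2 is trivial since (I \ Q) is a subset of I. Therefore m*(I \ Q) = 2.

2


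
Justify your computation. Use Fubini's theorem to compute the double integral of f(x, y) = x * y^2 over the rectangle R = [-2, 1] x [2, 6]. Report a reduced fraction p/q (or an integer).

f(x, y) is a tensor product of a function of x and a function of y, and both factors are bounded continuous (hence Lebesgue integrable) on the rectangle, so Fubini's theorem applies:
  integral_R f d(m x m) = (integral_a1^b1 x dx) * (integral_a2^b2 y^2 dy).
Inner integral in x: integral_{-2}^{1} x dx = (1^2 - (-2)^2)/2
  = -3/2.
Inner integral in y: integral_{2}^{6} y^2 dy = (6^3 - 2^3)/3
  = 208/3.
Product: (-3/2) * (208/3) = -104.

-104


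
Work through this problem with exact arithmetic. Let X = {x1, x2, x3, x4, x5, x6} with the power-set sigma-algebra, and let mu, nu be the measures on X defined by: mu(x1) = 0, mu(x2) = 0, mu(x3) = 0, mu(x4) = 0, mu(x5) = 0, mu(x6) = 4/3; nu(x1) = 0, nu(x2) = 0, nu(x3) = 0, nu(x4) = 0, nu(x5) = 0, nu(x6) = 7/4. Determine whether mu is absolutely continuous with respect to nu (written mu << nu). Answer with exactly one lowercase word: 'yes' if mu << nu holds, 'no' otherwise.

mu << nu means: every nu-null measurable set is also mu-null; equivalently, for every atom x, if nu({x}) = 0 then mu({x}) = 0.
Checking each atom:
  x1: nu = 0, mu = 0 -> consistent with mu << nu.
  x2: nu = 0, mu = 0 -> consistent with mu << nu.
  x3: nu = 0, mu = 0 -> consistent with mu << nu.
  x4: nu = 0, mu = 0 -> consistent with mu << nu.
  x5: nu = 0, mu = 0 -> consistent with mu << nu.
  x6: nu = 7/4 > 0 -> no constraint.
No atom violates the condition. Therefore mu << nu.

yes


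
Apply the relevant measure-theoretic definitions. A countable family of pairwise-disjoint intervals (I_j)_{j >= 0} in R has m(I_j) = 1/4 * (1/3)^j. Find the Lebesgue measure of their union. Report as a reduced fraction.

By countable additivity of the Lebesgue measure on pairwise disjoint measurable sets,
  m(union_{j >= 0} I_j) = sum_{j >= 0} m(I_j) = sum_{j >= 0} a * r^j,
  with a = 1/4 and r = 1/3.
Since 0 < r = 1/3 < 1, the geometric series converges:
  sum_{j >= 0} a * r^j = a / (1 - r).
  = 1/4 / (1 - 1/3)
  = 1/4 / (2/3)
  = 3/8.

3/8


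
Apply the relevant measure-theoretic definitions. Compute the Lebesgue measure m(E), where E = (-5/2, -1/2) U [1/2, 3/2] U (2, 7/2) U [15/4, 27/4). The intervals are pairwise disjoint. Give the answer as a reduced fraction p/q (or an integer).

For pairwise disjoint intervals, m(union_i I_i) = sum_i m(I_i),
and m is invariant under swapping open/closed endpoints (single points have measure 0).
So m(E) = sum_i (b_i - a_i).
  I_1 has length -1/2 - (-5/2) = 2.
  I_2 has length 3/2 - 1/2 = 1.
  I_3 has length 7/2 - 2 = 3/2.
  I_4 has length 27/4 - 15/4 = 3.
Summing:
  m(E) = 2 + 1 + 3/2 + 3 = 15/2.

15/2


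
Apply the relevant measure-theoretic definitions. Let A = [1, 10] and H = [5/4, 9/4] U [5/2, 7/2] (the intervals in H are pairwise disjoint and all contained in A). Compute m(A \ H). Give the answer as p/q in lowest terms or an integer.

The ambient interval has length m(A) = 10 - 1 = 9.
Since the holes are disjoint and sit inside A, by finite additivity
  m(H) = sum_i (b_i - a_i), and m(A \ H) = m(A) - m(H).
Computing the hole measures:
  m(H_1) = 9/4 - 5/4 = 1.
  m(H_2) = 7/2 - 5/2 = 1.
Summed: m(H) = 1 + 1 = 2.
So m(A \ H) = 9 - 2 = 7.

7


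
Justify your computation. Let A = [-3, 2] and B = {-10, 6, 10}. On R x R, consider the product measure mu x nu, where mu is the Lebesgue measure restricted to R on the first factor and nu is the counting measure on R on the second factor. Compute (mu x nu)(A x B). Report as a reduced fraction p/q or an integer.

For a measurable rectangle A x B, the product measure satisfies
  (mu x nu)(A x B) = mu(A) * nu(B).
  mu(A) = 5.
  nu(B) = 3.
  (mu x nu)(A x B) = 5 * 3 = 15.

15


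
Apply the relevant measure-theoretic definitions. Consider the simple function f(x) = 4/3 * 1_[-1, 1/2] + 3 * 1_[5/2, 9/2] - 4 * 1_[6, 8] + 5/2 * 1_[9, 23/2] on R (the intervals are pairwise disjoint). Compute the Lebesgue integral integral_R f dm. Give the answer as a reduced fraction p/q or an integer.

For a simple function f = sum_i c_i * 1_{A_i} with disjoint A_i,
  integral f dm = sum_i c_i * m(A_i).
Lengths of the A_i:
  m(A_1) = 1/2 - (-1) = 3/2.
  m(A_2) = 9/2 - 5/2 = 2.
  m(A_3) = 8 - 6 = 2.
  m(A_4) = 23/2 - 9 = 5/2.
Contributions c_i * m(A_i):
  (4/3) * (3/2) = 2.
  (3) * (2) = 6.
  (-4) * (2) = -8.
  (5/2) * (5/2) = 25/4.
Total: 2 + 6 - 8 + 25/4 = 25/4.

25/4
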